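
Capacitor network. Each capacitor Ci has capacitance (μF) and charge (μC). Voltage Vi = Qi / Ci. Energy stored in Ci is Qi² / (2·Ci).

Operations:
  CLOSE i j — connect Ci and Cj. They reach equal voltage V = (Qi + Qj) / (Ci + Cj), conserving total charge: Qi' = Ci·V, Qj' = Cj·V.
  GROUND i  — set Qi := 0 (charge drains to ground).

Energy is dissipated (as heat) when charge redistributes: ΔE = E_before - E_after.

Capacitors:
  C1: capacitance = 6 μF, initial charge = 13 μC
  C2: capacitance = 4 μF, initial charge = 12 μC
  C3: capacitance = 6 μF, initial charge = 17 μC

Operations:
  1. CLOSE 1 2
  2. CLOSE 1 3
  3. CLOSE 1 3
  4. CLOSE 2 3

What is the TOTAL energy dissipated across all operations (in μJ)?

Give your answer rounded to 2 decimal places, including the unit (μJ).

Answer: 1.03 μJ

Derivation:
Initial: C1(6μF, Q=13μC, V=2.17V), C2(4μF, Q=12μC, V=3.00V), C3(6μF, Q=17μC, V=2.83V)
Op 1: CLOSE 1-2: Q_total=25.00, C_total=10.00, V=2.50; Q1=15.00, Q2=10.00; dissipated=0.833
Op 2: CLOSE 1-3: Q_total=32.00, C_total=12.00, V=2.67; Q1=16.00, Q3=16.00; dissipated=0.167
Op 3: CLOSE 1-3: Q_total=32.00, C_total=12.00, V=2.67; Q1=16.00, Q3=16.00; dissipated=0.000
Op 4: CLOSE 2-3: Q_total=26.00, C_total=10.00, V=2.60; Q2=10.40, Q3=15.60; dissipated=0.033
Total dissipated: 1.033 μJ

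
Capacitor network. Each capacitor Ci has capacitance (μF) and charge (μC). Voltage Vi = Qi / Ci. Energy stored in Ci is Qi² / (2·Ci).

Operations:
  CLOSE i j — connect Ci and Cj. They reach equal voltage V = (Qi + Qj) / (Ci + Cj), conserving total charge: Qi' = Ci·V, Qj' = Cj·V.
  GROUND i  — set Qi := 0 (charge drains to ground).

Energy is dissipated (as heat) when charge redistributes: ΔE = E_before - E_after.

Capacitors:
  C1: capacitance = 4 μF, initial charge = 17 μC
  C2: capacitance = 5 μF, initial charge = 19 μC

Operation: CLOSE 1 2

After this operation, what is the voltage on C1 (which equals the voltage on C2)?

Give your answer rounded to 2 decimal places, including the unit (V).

Initial: C1(4μF, Q=17μC, V=4.25V), C2(5μF, Q=19μC, V=3.80V)
Op 1: CLOSE 1-2: Q_total=36.00, C_total=9.00, V=4.00; Q1=16.00, Q2=20.00; dissipated=0.225

Answer: 4.00 V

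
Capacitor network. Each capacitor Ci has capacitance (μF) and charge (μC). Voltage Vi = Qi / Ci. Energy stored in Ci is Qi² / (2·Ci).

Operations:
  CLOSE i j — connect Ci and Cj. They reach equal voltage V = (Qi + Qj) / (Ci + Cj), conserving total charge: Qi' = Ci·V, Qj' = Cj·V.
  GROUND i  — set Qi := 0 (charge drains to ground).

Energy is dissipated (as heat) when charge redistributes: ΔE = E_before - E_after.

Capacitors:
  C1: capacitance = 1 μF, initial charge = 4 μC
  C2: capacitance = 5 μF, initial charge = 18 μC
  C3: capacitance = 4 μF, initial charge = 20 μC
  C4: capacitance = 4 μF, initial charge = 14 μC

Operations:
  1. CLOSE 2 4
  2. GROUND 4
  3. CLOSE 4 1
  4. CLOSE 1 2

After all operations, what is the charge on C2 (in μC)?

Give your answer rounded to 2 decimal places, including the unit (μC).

Answer: 15.48 μC

Derivation:
Initial: C1(1μF, Q=4μC, V=4.00V), C2(5μF, Q=18μC, V=3.60V), C3(4μF, Q=20μC, V=5.00V), C4(4μF, Q=14μC, V=3.50V)
Op 1: CLOSE 2-4: Q_total=32.00, C_total=9.00, V=3.56; Q2=17.78, Q4=14.22; dissipated=0.011
Op 2: GROUND 4: Q4=0; energy lost=25.284
Op 3: CLOSE 4-1: Q_total=4.00, C_total=5.00, V=0.80; Q4=3.20, Q1=0.80; dissipated=6.400
Op 4: CLOSE 1-2: Q_total=18.58, C_total=6.00, V=3.10; Q1=3.10, Q2=15.48; dissipated=3.164
Final charges: Q1=3.10, Q2=15.48, Q3=20.00, Q4=3.20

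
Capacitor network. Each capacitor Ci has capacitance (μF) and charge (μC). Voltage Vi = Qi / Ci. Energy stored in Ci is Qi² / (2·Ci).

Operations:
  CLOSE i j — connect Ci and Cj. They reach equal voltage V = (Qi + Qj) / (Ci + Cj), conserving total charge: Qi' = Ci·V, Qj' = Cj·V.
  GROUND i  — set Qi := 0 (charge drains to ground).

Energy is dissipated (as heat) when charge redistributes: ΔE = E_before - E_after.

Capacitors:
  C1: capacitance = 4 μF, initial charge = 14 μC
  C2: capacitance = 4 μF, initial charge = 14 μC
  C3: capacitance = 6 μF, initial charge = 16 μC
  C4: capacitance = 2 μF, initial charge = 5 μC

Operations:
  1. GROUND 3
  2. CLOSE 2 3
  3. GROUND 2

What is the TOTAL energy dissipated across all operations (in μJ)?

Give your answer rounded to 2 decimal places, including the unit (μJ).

Answer: 39.95 μJ

Derivation:
Initial: C1(4μF, Q=14μC, V=3.50V), C2(4μF, Q=14μC, V=3.50V), C3(6μF, Q=16μC, V=2.67V), C4(2μF, Q=5μC, V=2.50V)
Op 1: GROUND 3: Q3=0; energy lost=21.333
Op 2: CLOSE 2-3: Q_total=14.00, C_total=10.00, V=1.40; Q2=5.60, Q3=8.40; dissipated=14.700
Op 3: GROUND 2: Q2=0; energy lost=3.920
Total dissipated: 39.953 μJ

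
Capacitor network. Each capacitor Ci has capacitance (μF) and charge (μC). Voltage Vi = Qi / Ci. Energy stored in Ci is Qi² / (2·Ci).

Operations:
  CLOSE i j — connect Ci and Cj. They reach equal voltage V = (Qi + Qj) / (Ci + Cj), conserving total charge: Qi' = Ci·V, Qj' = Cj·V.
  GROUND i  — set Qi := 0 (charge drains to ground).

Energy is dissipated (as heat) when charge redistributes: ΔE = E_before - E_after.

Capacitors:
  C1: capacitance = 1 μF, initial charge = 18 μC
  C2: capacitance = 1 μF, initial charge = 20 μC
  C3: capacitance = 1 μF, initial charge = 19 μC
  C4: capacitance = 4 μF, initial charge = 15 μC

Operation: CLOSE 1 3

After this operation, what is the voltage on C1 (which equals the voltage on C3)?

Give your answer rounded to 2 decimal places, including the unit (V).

Initial: C1(1μF, Q=18μC, V=18.00V), C2(1μF, Q=20μC, V=20.00V), C3(1μF, Q=19μC, V=19.00V), C4(4μF, Q=15μC, V=3.75V)
Op 1: CLOSE 1-3: Q_total=37.00, C_total=2.00, V=18.50; Q1=18.50, Q3=18.50; dissipated=0.250

Answer: 18.50 V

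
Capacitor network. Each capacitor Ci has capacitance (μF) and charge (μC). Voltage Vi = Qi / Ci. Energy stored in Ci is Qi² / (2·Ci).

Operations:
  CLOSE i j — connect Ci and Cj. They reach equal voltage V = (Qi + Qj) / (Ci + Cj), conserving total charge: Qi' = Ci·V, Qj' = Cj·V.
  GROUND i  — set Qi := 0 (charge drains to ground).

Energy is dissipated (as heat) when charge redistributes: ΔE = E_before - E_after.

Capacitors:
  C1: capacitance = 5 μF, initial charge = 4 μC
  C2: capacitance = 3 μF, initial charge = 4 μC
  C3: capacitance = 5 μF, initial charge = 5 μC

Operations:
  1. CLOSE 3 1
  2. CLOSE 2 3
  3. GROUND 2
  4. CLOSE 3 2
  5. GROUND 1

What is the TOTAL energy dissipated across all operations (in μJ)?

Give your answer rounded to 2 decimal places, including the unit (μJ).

Answer: 5.00 μJ

Derivation:
Initial: C1(5μF, Q=4μC, V=0.80V), C2(3μF, Q=4μC, V=1.33V), C3(5μF, Q=5μC, V=1.00V)
Op 1: CLOSE 3-1: Q_total=9.00, C_total=10.00, V=0.90; Q3=4.50, Q1=4.50; dissipated=0.050
Op 2: CLOSE 2-3: Q_total=8.50, C_total=8.00, V=1.06; Q2=3.19, Q3=5.31; dissipated=0.176
Op 3: GROUND 2: Q2=0; energy lost=1.693
Op 4: CLOSE 3-2: Q_total=5.31, C_total=8.00, V=0.66; Q3=3.32, Q2=1.99; dissipated=1.058
Op 5: GROUND 1: Q1=0; energy lost=2.025
Total dissipated: 5.003 μJ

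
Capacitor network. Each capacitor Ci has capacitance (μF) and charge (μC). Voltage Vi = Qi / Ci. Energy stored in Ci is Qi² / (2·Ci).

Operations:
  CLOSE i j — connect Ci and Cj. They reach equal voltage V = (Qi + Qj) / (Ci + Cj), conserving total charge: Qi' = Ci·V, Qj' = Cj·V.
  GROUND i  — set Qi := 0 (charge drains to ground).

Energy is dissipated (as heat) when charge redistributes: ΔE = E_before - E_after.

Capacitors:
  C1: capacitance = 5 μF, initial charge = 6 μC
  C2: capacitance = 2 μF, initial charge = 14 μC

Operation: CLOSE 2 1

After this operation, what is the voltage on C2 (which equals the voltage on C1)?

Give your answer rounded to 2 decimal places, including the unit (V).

Initial: C1(5μF, Q=6μC, V=1.20V), C2(2μF, Q=14μC, V=7.00V)
Op 1: CLOSE 2-1: Q_total=20.00, C_total=7.00, V=2.86; Q2=5.71, Q1=14.29; dissipated=24.029

Answer: 2.86 V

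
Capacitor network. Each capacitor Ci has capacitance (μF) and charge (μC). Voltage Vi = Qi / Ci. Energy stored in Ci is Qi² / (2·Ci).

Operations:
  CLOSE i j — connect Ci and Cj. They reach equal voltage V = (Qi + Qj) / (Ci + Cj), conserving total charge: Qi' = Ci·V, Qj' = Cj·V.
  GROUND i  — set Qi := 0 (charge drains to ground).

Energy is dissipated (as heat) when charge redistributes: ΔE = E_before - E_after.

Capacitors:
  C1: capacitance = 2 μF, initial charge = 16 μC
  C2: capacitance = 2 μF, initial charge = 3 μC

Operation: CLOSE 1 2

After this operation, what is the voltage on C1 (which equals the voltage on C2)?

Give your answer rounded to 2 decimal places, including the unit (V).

Initial: C1(2μF, Q=16μC, V=8.00V), C2(2μF, Q=3μC, V=1.50V)
Op 1: CLOSE 1-2: Q_total=19.00, C_total=4.00, V=4.75; Q1=9.50, Q2=9.50; dissipated=21.125

Answer: 4.75 V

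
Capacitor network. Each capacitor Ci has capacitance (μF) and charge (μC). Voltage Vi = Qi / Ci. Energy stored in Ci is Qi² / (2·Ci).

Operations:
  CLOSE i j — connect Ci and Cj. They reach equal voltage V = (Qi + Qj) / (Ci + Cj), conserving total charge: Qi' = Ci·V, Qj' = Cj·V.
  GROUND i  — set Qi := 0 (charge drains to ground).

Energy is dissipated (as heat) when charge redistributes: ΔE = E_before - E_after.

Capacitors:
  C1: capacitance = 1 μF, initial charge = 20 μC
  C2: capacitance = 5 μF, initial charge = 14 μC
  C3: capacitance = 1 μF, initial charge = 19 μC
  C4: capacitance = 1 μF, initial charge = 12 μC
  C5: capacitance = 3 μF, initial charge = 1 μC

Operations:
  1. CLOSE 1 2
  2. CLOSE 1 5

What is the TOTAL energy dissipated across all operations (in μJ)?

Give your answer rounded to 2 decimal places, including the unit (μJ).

Answer: 133.93 μJ

Derivation:
Initial: C1(1μF, Q=20μC, V=20.00V), C2(5μF, Q=14μC, V=2.80V), C3(1μF, Q=19μC, V=19.00V), C4(1μF, Q=12μC, V=12.00V), C5(3μF, Q=1μC, V=0.33V)
Op 1: CLOSE 1-2: Q_total=34.00, C_total=6.00, V=5.67; Q1=5.67, Q2=28.33; dissipated=123.267
Op 2: CLOSE 1-5: Q_total=6.67, C_total=4.00, V=1.67; Q1=1.67, Q5=5.00; dissipated=10.667
Total dissipated: 133.933 μJ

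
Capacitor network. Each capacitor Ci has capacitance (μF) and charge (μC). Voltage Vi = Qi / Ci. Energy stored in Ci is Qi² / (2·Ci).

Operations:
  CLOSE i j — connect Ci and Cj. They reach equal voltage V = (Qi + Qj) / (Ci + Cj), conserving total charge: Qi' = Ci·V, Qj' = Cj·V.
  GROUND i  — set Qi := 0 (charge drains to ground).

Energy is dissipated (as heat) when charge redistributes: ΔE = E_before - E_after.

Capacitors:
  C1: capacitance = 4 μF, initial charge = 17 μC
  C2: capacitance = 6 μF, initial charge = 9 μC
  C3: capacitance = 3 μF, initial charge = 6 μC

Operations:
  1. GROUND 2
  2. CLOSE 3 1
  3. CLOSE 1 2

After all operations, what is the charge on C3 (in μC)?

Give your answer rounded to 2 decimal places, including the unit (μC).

Answer: 9.86 μC

Derivation:
Initial: C1(4μF, Q=17μC, V=4.25V), C2(6μF, Q=9μC, V=1.50V), C3(3μF, Q=6μC, V=2.00V)
Op 1: GROUND 2: Q2=0; energy lost=6.750
Op 2: CLOSE 3-1: Q_total=23.00, C_total=7.00, V=3.29; Q3=9.86, Q1=13.14; dissipated=4.339
Op 3: CLOSE 1-2: Q_total=13.14, C_total=10.00, V=1.31; Q1=5.26, Q2=7.89; dissipated=12.955
Final charges: Q1=5.26, Q2=7.89, Q3=9.86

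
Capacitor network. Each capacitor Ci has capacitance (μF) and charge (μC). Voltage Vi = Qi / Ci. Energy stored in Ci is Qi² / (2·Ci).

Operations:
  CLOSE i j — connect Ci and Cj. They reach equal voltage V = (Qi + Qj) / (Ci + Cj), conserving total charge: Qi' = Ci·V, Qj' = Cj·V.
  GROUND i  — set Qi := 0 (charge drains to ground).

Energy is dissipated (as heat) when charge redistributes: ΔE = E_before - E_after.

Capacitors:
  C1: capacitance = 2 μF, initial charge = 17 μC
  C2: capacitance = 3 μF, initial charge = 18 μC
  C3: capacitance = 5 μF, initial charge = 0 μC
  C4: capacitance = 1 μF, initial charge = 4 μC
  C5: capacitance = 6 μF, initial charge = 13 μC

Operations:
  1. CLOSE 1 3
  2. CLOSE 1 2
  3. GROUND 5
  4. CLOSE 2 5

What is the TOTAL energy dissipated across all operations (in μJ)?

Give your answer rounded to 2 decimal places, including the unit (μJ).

Initial: C1(2μF, Q=17μC, V=8.50V), C2(3μF, Q=18μC, V=6.00V), C3(5μF, Q=0μC, V=0.00V), C4(1μF, Q=4μC, V=4.00V), C5(6μF, Q=13μC, V=2.17V)
Op 1: CLOSE 1-3: Q_total=17.00, C_total=7.00, V=2.43; Q1=4.86, Q3=12.14; dissipated=51.607
Op 2: CLOSE 1-2: Q_total=22.86, C_total=5.00, V=4.57; Q1=9.14, Q2=13.71; dissipated=7.653
Op 3: GROUND 5: Q5=0; energy lost=14.083
Op 4: CLOSE 2-5: Q_total=13.71, C_total=9.00, V=1.52; Q2=4.57, Q5=9.14; dissipated=20.898
Total dissipated: 94.241 μJ

Answer: 94.24 μJ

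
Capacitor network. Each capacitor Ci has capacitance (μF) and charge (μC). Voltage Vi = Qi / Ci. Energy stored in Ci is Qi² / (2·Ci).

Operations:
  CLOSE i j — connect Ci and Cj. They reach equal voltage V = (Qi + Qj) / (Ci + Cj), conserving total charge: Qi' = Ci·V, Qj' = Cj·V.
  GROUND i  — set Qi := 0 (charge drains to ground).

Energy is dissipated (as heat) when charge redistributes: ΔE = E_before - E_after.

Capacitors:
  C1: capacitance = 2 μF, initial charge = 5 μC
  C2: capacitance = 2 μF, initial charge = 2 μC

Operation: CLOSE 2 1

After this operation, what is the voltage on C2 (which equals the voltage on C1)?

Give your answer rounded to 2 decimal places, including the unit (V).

Answer: 1.75 V

Derivation:
Initial: C1(2μF, Q=5μC, V=2.50V), C2(2μF, Q=2μC, V=1.00V)
Op 1: CLOSE 2-1: Q_total=7.00, C_total=4.00, V=1.75; Q2=3.50, Q1=3.50; dissipated=1.125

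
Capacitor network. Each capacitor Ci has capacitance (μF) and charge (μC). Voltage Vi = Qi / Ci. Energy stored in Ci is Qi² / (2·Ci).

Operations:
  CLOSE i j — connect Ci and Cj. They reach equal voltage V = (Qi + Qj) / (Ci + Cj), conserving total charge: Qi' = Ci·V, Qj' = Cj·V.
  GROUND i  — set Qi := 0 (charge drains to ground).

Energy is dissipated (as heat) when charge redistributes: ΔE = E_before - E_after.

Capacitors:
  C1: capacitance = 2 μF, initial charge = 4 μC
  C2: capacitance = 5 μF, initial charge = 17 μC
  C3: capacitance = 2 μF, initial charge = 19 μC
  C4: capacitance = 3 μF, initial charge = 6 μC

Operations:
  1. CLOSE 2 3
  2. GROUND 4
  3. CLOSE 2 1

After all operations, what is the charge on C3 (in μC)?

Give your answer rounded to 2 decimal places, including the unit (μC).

Initial: C1(2μF, Q=4μC, V=2.00V), C2(5μF, Q=17μC, V=3.40V), C3(2μF, Q=19μC, V=9.50V), C4(3μF, Q=6μC, V=2.00V)
Op 1: CLOSE 2-3: Q_total=36.00, C_total=7.00, V=5.14; Q2=25.71, Q3=10.29; dissipated=26.579
Op 2: GROUND 4: Q4=0; energy lost=6.000
Op 3: CLOSE 2-1: Q_total=29.71, C_total=7.00, V=4.24; Q2=21.22, Q1=8.49; dissipated=7.055
Final charges: Q1=8.49, Q2=21.22, Q3=10.29, Q4=0.00

Answer: 10.29 μC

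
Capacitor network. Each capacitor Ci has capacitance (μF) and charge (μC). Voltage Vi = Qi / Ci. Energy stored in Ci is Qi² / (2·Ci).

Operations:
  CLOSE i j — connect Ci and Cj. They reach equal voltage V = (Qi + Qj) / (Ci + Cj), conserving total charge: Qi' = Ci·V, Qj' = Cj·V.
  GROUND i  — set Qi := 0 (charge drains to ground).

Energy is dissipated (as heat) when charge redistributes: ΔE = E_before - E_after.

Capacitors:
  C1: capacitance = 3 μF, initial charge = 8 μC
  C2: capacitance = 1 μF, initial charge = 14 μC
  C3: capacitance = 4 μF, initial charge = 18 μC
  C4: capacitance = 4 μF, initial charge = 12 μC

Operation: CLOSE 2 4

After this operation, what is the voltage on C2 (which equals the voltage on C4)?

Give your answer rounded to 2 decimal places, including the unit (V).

Initial: C1(3μF, Q=8μC, V=2.67V), C2(1μF, Q=14μC, V=14.00V), C3(4μF, Q=18μC, V=4.50V), C4(4μF, Q=12μC, V=3.00V)
Op 1: CLOSE 2-4: Q_total=26.00, C_total=5.00, V=5.20; Q2=5.20, Q4=20.80; dissipated=48.400

Answer: 5.20 V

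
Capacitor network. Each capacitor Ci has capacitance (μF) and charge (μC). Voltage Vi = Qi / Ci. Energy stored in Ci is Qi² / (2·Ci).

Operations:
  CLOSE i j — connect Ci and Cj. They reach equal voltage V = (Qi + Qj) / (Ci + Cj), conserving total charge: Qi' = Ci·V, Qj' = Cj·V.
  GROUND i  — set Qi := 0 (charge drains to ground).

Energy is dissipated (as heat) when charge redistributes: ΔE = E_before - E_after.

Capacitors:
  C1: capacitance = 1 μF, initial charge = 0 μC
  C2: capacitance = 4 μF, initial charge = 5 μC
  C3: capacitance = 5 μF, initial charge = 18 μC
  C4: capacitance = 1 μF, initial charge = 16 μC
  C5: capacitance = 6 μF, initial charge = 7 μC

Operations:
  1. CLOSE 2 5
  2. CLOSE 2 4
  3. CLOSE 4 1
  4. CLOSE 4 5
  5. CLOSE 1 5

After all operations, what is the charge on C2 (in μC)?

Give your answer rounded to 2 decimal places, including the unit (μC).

Initial: C1(1μF, Q=0μC, V=0.00V), C2(4μF, Q=5μC, V=1.25V), C3(5μF, Q=18μC, V=3.60V), C4(1μF, Q=16μC, V=16.00V), C5(6μF, Q=7μC, V=1.17V)
Op 1: CLOSE 2-5: Q_total=12.00, C_total=10.00, V=1.20; Q2=4.80, Q5=7.20; dissipated=0.008
Op 2: CLOSE 2-4: Q_total=20.80, C_total=5.00, V=4.16; Q2=16.64, Q4=4.16; dissipated=87.616
Op 3: CLOSE 4-1: Q_total=4.16, C_total=2.00, V=2.08; Q4=2.08, Q1=2.08; dissipated=4.326
Op 4: CLOSE 4-5: Q_total=9.28, C_total=7.00, V=1.33; Q4=1.33, Q5=7.95; dissipated=0.332
Op 5: CLOSE 1-5: Q_total=10.03, C_total=7.00, V=1.43; Q1=1.43, Q5=8.60; dissipated=0.244
Final charges: Q1=1.43, Q2=16.64, Q3=18.00, Q4=1.33, Q5=8.60

Answer: 16.64 μC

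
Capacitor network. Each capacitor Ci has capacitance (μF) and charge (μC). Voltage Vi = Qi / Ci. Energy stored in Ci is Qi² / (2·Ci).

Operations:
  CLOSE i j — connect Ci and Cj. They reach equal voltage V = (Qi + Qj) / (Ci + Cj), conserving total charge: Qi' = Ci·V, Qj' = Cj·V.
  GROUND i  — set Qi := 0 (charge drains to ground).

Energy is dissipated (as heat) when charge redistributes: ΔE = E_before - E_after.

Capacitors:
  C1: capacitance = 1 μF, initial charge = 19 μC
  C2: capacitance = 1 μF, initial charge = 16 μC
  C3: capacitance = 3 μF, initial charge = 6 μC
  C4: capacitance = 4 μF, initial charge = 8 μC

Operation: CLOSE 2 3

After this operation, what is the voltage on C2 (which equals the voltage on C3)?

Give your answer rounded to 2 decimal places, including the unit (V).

Answer: 5.50 V

Derivation:
Initial: C1(1μF, Q=19μC, V=19.00V), C2(1μF, Q=16μC, V=16.00V), C3(3μF, Q=6μC, V=2.00V), C4(4μF, Q=8μC, V=2.00V)
Op 1: CLOSE 2-3: Q_total=22.00, C_total=4.00, V=5.50; Q2=5.50, Q3=16.50; dissipated=73.500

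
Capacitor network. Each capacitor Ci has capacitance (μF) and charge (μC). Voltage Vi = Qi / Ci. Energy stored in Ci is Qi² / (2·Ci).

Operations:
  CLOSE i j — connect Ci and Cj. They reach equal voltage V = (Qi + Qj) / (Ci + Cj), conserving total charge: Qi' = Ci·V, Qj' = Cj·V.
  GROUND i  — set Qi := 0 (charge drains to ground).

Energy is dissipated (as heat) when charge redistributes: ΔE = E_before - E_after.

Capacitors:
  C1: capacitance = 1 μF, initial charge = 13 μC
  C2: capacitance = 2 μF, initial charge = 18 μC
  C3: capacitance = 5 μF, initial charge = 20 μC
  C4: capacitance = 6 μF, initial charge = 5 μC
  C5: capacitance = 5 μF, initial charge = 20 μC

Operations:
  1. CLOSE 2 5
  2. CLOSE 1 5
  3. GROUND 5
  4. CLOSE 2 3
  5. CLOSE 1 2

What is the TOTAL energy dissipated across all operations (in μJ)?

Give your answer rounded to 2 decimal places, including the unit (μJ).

Initial: C1(1μF, Q=13μC, V=13.00V), C2(2μF, Q=18μC, V=9.00V), C3(5μF, Q=20μC, V=4.00V), C4(6μF, Q=5μC, V=0.83V), C5(5μF, Q=20μC, V=4.00V)
Op 1: CLOSE 2-5: Q_total=38.00, C_total=7.00, V=5.43; Q2=10.86, Q5=27.14; dissipated=17.857
Op 2: CLOSE 1-5: Q_total=40.14, C_total=6.00, V=6.69; Q1=6.69, Q5=33.45; dissipated=23.886
Op 3: GROUND 5: Q5=0; energy lost=111.906
Op 4: CLOSE 2-3: Q_total=30.86, C_total=7.00, V=4.41; Q2=8.82, Q3=22.04; dissipated=1.458
Op 5: CLOSE 1-2: Q_total=15.51, C_total=3.00, V=5.17; Q1=5.17, Q2=10.34; dissipated=1.736
Total dissipated: 156.843 μJ

Answer: 156.84 μJ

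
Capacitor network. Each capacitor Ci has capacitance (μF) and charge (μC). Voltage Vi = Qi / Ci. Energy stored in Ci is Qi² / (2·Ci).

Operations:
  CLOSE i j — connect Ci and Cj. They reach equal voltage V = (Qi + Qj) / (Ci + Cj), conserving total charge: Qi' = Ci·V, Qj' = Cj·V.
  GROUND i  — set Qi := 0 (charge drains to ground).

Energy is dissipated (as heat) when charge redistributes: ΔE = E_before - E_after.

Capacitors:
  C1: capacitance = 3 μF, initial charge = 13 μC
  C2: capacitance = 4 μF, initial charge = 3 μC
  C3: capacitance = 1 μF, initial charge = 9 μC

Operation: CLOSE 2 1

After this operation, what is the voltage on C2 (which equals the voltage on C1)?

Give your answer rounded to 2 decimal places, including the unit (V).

Initial: C1(3μF, Q=13μC, V=4.33V), C2(4μF, Q=3μC, V=0.75V), C3(1μF, Q=9μC, V=9.00V)
Op 1: CLOSE 2-1: Q_total=16.00, C_total=7.00, V=2.29; Q2=9.14, Q1=6.86; dissipated=11.006

Answer: 2.29 V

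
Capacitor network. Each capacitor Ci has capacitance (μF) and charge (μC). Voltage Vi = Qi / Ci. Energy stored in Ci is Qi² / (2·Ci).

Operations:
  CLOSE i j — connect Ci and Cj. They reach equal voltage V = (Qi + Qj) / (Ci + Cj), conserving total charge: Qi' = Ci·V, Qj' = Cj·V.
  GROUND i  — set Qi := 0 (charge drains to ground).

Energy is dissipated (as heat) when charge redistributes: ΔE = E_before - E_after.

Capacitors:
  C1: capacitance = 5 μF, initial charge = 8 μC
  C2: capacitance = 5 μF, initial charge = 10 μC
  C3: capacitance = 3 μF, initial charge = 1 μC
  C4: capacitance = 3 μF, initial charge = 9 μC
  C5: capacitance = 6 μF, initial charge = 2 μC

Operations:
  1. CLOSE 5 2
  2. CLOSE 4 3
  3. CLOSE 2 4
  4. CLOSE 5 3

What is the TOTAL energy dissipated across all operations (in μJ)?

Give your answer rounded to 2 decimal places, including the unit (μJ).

Initial: C1(5μF, Q=8μC, V=1.60V), C2(5μF, Q=10μC, V=2.00V), C3(3μF, Q=1μC, V=0.33V), C4(3μF, Q=9μC, V=3.00V), C5(6μF, Q=2μC, V=0.33V)
Op 1: CLOSE 5-2: Q_total=12.00, C_total=11.00, V=1.09; Q5=6.55, Q2=5.45; dissipated=3.788
Op 2: CLOSE 4-3: Q_total=10.00, C_total=6.00, V=1.67; Q4=5.00, Q3=5.00; dissipated=5.333
Op 3: CLOSE 2-4: Q_total=10.45, C_total=8.00, V=1.31; Q2=6.53, Q4=3.92; dissipated=0.311
Op 4: CLOSE 5-3: Q_total=11.55, C_total=9.00, V=1.28; Q5=7.70, Q3=3.85; dissipated=0.331
Total dissipated: 9.763 μJ

Answer: 9.76 μJ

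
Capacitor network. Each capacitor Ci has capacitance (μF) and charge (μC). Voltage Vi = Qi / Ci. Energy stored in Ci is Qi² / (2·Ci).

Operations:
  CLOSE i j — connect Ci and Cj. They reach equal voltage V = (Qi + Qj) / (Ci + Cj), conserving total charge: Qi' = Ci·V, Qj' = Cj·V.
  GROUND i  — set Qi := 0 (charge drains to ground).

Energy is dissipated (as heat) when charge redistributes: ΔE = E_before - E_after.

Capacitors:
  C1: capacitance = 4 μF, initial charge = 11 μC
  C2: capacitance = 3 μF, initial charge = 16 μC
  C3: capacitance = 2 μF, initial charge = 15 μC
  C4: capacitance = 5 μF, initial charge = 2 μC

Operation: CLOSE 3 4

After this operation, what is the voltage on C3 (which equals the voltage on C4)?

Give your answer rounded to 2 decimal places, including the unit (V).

Answer: 2.43 V

Derivation:
Initial: C1(4μF, Q=11μC, V=2.75V), C2(3μF, Q=16μC, V=5.33V), C3(2μF, Q=15μC, V=7.50V), C4(5μF, Q=2μC, V=0.40V)
Op 1: CLOSE 3-4: Q_total=17.00, C_total=7.00, V=2.43; Q3=4.86, Q4=12.14; dissipated=36.007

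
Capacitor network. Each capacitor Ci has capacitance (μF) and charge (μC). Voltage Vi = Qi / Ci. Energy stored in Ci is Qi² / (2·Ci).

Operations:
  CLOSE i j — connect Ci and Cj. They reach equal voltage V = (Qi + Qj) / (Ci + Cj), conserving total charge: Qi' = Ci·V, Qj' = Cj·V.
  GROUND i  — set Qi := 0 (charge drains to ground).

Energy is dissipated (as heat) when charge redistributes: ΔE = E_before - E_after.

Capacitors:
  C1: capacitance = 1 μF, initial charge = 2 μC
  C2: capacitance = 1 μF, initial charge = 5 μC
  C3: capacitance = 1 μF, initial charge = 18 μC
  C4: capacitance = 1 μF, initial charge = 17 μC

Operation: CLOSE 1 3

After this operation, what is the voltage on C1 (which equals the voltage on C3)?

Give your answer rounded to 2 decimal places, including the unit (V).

Initial: C1(1μF, Q=2μC, V=2.00V), C2(1μF, Q=5μC, V=5.00V), C3(1μF, Q=18μC, V=18.00V), C4(1μF, Q=17μC, V=17.00V)
Op 1: CLOSE 1-3: Q_total=20.00, C_total=2.00, V=10.00; Q1=10.00, Q3=10.00; dissipated=64.000

Answer: 10.00 V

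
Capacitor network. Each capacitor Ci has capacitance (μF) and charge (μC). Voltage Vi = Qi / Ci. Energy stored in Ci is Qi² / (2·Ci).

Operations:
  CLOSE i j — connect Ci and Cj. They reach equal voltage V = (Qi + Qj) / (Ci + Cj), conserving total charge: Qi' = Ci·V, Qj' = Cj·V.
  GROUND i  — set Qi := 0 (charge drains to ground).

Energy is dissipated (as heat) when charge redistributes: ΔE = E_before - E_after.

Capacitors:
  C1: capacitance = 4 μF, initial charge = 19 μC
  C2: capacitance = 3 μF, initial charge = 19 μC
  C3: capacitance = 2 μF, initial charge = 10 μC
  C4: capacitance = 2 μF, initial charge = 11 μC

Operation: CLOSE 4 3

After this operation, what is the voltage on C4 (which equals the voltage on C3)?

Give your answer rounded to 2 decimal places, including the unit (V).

Answer: 5.25 V

Derivation:
Initial: C1(4μF, Q=19μC, V=4.75V), C2(3μF, Q=19μC, V=6.33V), C3(2μF, Q=10μC, V=5.00V), C4(2μF, Q=11μC, V=5.50V)
Op 1: CLOSE 4-3: Q_total=21.00, C_total=4.00, V=5.25; Q4=10.50, Q3=10.50; dissipated=0.125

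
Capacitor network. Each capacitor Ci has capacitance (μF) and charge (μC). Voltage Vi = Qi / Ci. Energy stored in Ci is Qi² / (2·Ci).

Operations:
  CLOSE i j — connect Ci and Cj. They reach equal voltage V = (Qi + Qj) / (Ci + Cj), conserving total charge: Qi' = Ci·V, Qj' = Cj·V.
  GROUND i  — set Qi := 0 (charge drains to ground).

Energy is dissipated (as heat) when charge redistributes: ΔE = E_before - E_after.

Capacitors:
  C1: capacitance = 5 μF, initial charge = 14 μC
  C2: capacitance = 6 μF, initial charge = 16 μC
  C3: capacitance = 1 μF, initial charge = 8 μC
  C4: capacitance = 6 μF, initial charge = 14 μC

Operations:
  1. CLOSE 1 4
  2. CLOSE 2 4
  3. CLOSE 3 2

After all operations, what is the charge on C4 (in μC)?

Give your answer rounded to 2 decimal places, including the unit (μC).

Initial: C1(5μF, Q=14μC, V=2.80V), C2(6μF, Q=16μC, V=2.67V), C3(1μF, Q=8μC, V=8.00V), C4(6μF, Q=14μC, V=2.33V)
Op 1: CLOSE 1-4: Q_total=28.00, C_total=11.00, V=2.55; Q1=12.73, Q4=15.27; dissipated=0.297
Op 2: CLOSE 2-4: Q_total=31.27, C_total=12.00, V=2.61; Q2=15.64, Q4=15.64; dissipated=0.022
Op 3: CLOSE 3-2: Q_total=23.64, C_total=7.00, V=3.38; Q3=3.38, Q2=20.26; dissipated=12.469
Final charges: Q1=12.73, Q2=20.26, Q3=3.38, Q4=15.64

Answer: 15.64 μC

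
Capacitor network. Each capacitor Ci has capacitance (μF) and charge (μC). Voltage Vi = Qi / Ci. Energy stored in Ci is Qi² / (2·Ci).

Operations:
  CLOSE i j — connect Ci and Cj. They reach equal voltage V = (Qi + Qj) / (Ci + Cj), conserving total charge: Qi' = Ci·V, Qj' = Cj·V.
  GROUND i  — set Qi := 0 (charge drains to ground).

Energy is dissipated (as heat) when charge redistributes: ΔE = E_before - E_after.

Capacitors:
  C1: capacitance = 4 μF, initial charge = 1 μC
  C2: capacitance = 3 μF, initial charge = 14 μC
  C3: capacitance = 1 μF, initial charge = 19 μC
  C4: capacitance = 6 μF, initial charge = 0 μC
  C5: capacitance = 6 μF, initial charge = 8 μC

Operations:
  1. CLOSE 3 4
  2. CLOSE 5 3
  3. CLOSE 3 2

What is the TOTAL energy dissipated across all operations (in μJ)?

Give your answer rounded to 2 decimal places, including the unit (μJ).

Answer: 159.22 μJ

Derivation:
Initial: C1(4μF, Q=1μC, V=0.25V), C2(3μF, Q=14μC, V=4.67V), C3(1μF, Q=19μC, V=19.00V), C4(6μF, Q=0μC, V=0.00V), C5(6μF, Q=8μC, V=1.33V)
Op 1: CLOSE 3-4: Q_total=19.00, C_total=7.00, V=2.71; Q3=2.71, Q4=16.29; dissipated=154.714
Op 2: CLOSE 5-3: Q_total=10.71, C_total=7.00, V=1.53; Q5=9.18, Q3=1.53; dissipated=0.817
Op 3: CLOSE 3-2: Q_total=15.53, C_total=4.00, V=3.88; Q3=3.88, Q2=11.65; dissipated=3.688
Total dissipated: 159.220 μJ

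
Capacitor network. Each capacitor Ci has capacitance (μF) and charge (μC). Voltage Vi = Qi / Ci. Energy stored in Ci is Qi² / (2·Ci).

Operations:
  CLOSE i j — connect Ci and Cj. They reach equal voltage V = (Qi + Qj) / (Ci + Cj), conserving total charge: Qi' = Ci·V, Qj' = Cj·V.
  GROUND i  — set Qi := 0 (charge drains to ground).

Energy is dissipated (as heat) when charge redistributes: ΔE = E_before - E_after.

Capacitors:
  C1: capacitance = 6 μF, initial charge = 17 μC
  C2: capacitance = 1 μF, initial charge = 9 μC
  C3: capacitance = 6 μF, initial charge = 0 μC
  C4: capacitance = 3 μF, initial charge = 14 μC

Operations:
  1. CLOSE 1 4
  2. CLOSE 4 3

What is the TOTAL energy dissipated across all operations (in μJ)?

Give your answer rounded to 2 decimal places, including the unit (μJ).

Answer: 15.23 μJ

Derivation:
Initial: C1(6μF, Q=17μC, V=2.83V), C2(1μF, Q=9μC, V=9.00V), C3(6μF, Q=0μC, V=0.00V), C4(3μF, Q=14μC, V=4.67V)
Op 1: CLOSE 1-4: Q_total=31.00, C_total=9.00, V=3.44; Q1=20.67, Q4=10.33; dissipated=3.361
Op 2: CLOSE 4-3: Q_total=10.33, C_total=9.00, V=1.15; Q4=3.44, Q3=6.89; dissipated=11.864
Total dissipated: 15.225 μJ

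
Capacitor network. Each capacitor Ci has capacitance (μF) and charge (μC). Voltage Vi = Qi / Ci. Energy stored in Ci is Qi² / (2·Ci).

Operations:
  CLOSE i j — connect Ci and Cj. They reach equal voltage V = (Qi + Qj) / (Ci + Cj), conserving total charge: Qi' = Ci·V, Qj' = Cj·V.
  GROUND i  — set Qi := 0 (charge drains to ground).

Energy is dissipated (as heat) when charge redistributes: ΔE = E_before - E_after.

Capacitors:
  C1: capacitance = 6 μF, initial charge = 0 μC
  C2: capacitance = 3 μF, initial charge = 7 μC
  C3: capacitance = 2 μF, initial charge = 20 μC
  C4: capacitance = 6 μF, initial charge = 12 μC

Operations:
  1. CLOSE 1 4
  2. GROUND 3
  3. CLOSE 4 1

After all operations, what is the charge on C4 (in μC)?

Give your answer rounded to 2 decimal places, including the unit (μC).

Initial: C1(6μF, Q=0μC, V=0.00V), C2(3μF, Q=7μC, V=2.33V), C3(2μF, Q=20μC, V=10.00V), C4(6μF, Q=12μC, V=2.00V)
Op 1: CLOSE 1-4: Q_total=12.00, C_total=12.00, V=1.00; Q1=6.00, Q4=6.00; dissipated=6.000
Op 2: GROUND 3: Q3=0; energy lost=100.000
Op 3: CLOSE 4-1: Q_total=12.00, C_total=12.00, V=1.00; Q4=6.00, Q1=6.00; dissipated=0.000
Final charges: Q1=6.00, Q2=7.00, Q3=0.00, Q4=6.00

Answer: 6.00 μC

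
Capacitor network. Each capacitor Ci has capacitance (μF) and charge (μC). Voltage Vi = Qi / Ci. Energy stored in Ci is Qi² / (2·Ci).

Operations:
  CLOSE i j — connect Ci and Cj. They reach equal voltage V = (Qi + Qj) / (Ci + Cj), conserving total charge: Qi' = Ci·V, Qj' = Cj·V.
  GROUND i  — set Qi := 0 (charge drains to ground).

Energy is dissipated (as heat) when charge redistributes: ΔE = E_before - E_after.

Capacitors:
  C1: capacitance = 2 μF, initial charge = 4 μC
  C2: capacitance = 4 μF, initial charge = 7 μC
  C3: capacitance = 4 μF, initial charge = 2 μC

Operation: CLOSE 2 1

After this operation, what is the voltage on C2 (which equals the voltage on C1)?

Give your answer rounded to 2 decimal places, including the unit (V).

Answer: 1.83 V

Derivation:
Initial: C1(2μF, Q=4μC, V=2.00V), C2(4μF, Q=7μC, V=1.75V), C3(4μF, Q=2μC, V=0.50V)
Op 1: CLOSE 2-1: Q_total=11.00, C_total=6.00, V=1.83; Q2=7.33, Q1=3.67; dissipated=0.042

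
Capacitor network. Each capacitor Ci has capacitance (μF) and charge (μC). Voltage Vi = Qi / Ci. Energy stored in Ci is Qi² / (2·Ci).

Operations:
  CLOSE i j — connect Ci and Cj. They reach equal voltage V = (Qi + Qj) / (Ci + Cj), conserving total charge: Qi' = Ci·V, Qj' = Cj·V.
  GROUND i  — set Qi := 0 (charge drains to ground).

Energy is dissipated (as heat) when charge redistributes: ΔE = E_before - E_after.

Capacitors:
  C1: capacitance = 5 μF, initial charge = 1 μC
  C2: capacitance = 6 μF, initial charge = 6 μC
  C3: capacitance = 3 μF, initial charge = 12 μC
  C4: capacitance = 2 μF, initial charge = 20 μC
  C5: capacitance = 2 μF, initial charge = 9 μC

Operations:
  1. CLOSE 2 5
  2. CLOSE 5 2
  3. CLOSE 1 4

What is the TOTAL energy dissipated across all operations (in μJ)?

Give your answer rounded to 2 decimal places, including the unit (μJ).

Initial: C1(5μF, Q=1μC, V=0.20V), C2(6μF, Q=6μC, V=1.00V), C3(3μF, Q=12μC, V=4.00V), C4(2μF, Q=20μC, V=10.00V), C5(2μF, Q=9μC, V=4.50V)
Op 1: CLOSE 2-5: Q_total=15.00, C_total=8.00, V=1.88; Q2=11.25, Q5=3.75; dissipated=9.188
Op 2: CLOSE 5-2: Q_total=15.00, C_total=8.00, V=1.88; Q5=3.75, Q2=11.25; dissipated=0.000
Op 3: CLOSE 1-4: Q_total=21.00, C_total=7.00, V=3.00; Q1=15.00, Q4=6.00; dissipated=68.600
Total dissipated: 77.787 μJ

Answer: 77.79 μJ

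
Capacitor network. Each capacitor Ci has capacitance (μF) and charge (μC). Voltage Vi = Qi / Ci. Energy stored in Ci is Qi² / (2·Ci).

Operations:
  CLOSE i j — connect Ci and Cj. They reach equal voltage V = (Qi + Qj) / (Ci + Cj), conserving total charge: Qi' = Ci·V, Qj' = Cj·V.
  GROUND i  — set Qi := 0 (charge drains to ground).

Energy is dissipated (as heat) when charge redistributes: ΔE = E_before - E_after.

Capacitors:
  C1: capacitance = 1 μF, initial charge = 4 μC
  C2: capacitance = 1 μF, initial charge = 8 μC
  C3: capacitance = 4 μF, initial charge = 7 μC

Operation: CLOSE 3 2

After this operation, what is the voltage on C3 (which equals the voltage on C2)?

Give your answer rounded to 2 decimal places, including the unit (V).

Answer: 3.00 V

Derivation:
Initial: C1(1μF, Q=4μC, V=4.00V), C2(1μF, Q=8μC, V=8.00V), C3(4μF, Q=7μC, V=1.75V)
Op 1: CLOSE 3-2: Q_total=15.00, C_total=5.00, V=3.00; Q3=12.00, Q2=3.00; dissipated=15.625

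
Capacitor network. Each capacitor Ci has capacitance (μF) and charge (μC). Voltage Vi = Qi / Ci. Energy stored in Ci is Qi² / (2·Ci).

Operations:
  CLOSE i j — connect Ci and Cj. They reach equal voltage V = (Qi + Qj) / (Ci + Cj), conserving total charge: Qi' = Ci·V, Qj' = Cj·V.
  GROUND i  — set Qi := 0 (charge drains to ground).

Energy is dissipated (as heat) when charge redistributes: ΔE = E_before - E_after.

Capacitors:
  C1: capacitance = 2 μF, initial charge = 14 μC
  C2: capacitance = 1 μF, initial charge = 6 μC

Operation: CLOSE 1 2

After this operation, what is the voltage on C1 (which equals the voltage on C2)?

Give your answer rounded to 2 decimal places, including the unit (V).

Initial: C1(2μF, Q=14μC, V=7.00V), C2(1μF, Q=6μC, V=6.00V)
Op 1: CLOSE 1-2: Q_total=20.00, C_total=3.00, V=6.67; Q1=13.33, Q2=6.67; dissipated=0.333

Answer: 6.67 V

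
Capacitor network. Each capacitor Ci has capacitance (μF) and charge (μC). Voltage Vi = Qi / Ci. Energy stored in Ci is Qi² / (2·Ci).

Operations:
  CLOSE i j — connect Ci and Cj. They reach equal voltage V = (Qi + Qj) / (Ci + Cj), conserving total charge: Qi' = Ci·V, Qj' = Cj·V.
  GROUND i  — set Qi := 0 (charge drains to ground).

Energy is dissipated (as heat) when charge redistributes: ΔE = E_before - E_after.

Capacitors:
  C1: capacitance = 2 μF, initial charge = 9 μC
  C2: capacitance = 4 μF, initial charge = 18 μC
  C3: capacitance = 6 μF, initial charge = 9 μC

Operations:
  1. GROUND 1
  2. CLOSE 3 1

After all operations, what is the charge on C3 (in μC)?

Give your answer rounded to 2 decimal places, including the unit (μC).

Initial: C1(2μF, Q=9μC, V=4.50V), C2(4μF, Q=18μC, V=4.50V), C3(6μF, Q=9μC, V=1.50V)
Op 1: GROUND 1: Q1=0; energy lost=20.250
Op 2: CLOSE 3-1: Q_total=9.00, C_total=8.00, V=1.12; Q3=6.75, Q1=2.25; dissipated=1.688
Final charges: Q1=2.25, Q2=18.00, Q3=6.75

Answer: 6.75 μC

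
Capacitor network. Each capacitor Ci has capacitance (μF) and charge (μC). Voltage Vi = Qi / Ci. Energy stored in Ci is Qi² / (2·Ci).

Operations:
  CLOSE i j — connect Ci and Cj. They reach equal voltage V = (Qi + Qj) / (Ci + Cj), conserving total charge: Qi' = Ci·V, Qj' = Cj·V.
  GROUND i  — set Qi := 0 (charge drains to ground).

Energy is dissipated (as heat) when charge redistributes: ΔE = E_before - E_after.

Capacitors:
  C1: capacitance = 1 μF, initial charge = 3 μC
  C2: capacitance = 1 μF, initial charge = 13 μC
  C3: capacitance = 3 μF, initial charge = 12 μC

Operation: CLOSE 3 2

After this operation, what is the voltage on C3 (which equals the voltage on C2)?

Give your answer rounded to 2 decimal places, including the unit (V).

Answer: 6.25 V

Derivation:
Initial: C1(1μF, Q=3μC, V=3.00V), C2(1μF, Q=13μC, V=13.00V), C3(3μF, Q=12μC, V=4.00V)
Op 1: CLOSE 3-2: Q_total=25.00, C_total=4.00, V=6.25; Q3=18.75, Q2=6.25; dissipated=30.375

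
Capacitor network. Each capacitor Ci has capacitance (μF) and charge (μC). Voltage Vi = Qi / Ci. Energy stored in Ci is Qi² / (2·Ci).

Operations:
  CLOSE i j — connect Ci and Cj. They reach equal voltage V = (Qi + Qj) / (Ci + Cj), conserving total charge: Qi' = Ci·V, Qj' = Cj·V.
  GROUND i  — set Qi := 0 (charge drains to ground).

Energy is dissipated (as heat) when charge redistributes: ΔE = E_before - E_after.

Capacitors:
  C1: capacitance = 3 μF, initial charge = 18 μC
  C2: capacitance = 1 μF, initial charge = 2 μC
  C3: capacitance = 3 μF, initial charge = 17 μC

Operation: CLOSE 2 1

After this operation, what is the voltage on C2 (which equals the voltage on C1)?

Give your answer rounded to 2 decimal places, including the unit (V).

Initial: C1(3μF, Q=18μC, V=6.00V), C2(1μF, Q=2μC, V=2.00V), C3(3μF, Q=17μC, V=5.67V)
Op 1: CLOSE 2-1: Q_total=20.00, C_total=4.00, V=5.00; Q2=5.00, Q1=15.00; dissipated=6.000

Answer: 5.00 V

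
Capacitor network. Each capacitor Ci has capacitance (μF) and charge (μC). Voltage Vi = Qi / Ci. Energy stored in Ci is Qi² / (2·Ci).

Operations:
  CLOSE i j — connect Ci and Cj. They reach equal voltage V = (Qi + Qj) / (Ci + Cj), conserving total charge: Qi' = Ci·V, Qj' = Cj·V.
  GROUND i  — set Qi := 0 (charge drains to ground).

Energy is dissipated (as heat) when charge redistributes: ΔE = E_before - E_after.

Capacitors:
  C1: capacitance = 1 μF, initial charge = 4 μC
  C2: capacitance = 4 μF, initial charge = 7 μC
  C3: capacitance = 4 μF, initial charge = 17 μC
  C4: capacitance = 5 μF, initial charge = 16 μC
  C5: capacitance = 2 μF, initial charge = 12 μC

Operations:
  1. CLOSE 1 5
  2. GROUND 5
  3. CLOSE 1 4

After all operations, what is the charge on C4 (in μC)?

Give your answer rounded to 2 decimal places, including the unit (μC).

Answer: 17.78 μC

Derivation:
Initial: C1(1μF, Q=4μC, V=4.00V), C2(4μF, Q=7μC, V=1.75V), C3(4μF, Q=17μC, V=4.25V), C4(5μF, Q=16μC, V=3.20V), C5(2μF, Q=12μC, V=6.00V)
Op 1: CLOSE 1-5: Q_total=16.00, C_total=3.00, V=5.33; Q1=5.33, Q5=10.67; dissipated=1.333
Op 2: GROUND 5: Q5=0; energy lost=28.444
Op 3: CLOSE 1-4: Q_total=21.33, C_total=6.00, V=3.56; Q1=3.56, Q4=17.78; dissipated=1.896
Final charges: Q1=3.56, Q2=7.00, Q3=17.00, Q4=17.78, Q5=0.00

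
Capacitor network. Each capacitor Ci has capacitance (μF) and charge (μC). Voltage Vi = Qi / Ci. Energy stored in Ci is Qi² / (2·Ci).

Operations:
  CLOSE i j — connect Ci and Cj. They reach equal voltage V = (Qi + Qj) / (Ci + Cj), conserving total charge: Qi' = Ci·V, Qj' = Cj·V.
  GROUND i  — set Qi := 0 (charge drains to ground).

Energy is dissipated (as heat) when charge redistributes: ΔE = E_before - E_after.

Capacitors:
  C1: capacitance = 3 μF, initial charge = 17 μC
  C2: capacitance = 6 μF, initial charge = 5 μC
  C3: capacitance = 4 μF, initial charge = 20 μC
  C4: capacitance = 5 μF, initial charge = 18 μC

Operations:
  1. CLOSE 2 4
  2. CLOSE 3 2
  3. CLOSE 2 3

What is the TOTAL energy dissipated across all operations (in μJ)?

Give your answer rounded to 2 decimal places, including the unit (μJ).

Answer: 20.59 μJ

Derivation:
Initial: C1(3μF, Q=17μC, V=5.67V), C2(6μF, Q=5μC, V=0.83V), C3(4μF, Q=20μC, V=5.00V), C4(5μF, Q=18μC, V=3.60V)
Op 1: CLOSE 2-4: Q_total=23.00, C_total=11.00, V=2.09; Q2=12.55, Q4=10.45; dissipated=10.438
Op 2: CLOSE 3-2: Q_total=32.55, C_total=10.00, V=3.25; Q3=13.02, Q2=19.53; dissipated=10.155
Op 3: CLOSE 2-3: Q_total=32.55, C_total=10.00, V=3.25; Q2=19.53, Q3=13.02; dissipated=0.000
Total dissipated: 20.593 μJ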